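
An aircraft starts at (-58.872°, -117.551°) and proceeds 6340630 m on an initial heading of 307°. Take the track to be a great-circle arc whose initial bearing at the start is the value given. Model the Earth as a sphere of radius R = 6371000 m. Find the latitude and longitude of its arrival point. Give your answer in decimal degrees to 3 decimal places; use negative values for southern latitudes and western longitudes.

latitude -11.827°, longitude -160.747°

δ = 6340630/6371000 = 0.995233 rad (57.0227°).
With φ₁ = -58.872° = -1.027510 rad and θ = 307° = 5.358161 rad:
Applying the spherical law of cosines for sides, sin φ₂ = sin φ₁ cos δ + cos φ₁ sin δ cos θ = -0.204950, so φ₂ = -11.827°.
For the longitude increment, Δλ = atan2( sin θ sin δ cos φ₁, cos δ − sin φ₁ sin φ₂ ) = atan2(-0.346339, 0.368867) = -43.196°.
Hence λ₂ = -117.551° + -43.196° = -160.747°.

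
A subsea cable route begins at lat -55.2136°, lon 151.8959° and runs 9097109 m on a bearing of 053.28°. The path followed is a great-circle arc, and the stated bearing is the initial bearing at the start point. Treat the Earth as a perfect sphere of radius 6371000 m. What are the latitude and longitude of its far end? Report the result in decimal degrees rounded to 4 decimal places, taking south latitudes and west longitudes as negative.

latitude 12.7486°, longitude -153.6697°

Central angle δ = d/R = 1.427893 rad.
Converting: φ₁ = -0.963659 rad, θ = 0.929911 rad.
Destination latitude: φ₂ = arcsin( sin φ₁ cos δ + cos φ₁ sin δ cos θ ) = arcsin(0.220674) = 12.7486°.
For the longitude increment, Δλ = atan2( sin θ sin δ cos φ₁, cos δ − sin φ₁ sin φ₂ ) = atan2(0.452647, 0.323653) = 54.4344°.
λ₂ = 151.8959° + 54.4344° = 206.3303°, normalized to (−180°, 180°] → -153.6697°.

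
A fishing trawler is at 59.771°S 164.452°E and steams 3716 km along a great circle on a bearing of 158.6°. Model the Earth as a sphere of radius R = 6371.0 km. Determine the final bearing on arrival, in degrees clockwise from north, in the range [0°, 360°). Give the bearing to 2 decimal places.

δ = 3716/6371 = 0.583268 rad (33.4188°).
With φ₁ = -59.771° = -1.043201 rad and θ = 158.6° = 2.768092 rad:
Applying the spherical law of cosines for sides, sin φ₂ = sin φ₁ cos δ + cos φ₁ sin δ cos θ = -0.979334, so φ₂ = -78.331°.
For the longitude increment, Δλ = atan2( sin θ sin δ cos φ₁, cos δ − sin φ₁ sin φ₂ ) = atan2(0.101174, -0.011497) = 96.483°.
λ₂ = 164.452° + 96.483° = 260.935°, normalized to (−180°, 180°] → -99.065°.
The forward bearing on arrival equals the back-azimuth from the destination plus 180°.
Back-azimuth from P₂ (-78.33°, -99.07°) to P₁ (-59.77°, 164.45°), with Δλ' = λ₁ − λ₂ = 263.52°: atan2( sin Δλ' cos φ₁ , cos φ₂ sin φ₁ − sin φ₂ cos φ₁ cos Δλ' ) = 245.27°.
Final bearing = (245.27° + 180°) mod 360° = 65.27°.

final bearing 65.27°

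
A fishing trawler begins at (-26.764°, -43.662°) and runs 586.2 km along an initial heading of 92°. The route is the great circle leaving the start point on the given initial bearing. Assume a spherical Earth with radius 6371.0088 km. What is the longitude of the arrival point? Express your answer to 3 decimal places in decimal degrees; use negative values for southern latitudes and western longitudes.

longitude -37.756°

Central angle δ = d/R = 0.092011 rad.
With φ₁ = -26.764° = -0.467120 rad and θ = 92° = 1.605703 rad:
sin φ₂ = sin φ₁ cos δ + cos φ₁ sin δ cos θ = (-0.450317)(0.995770) + (0.892869)(0.091881)(-0.034899) = -0.451275
φ₂ = asin(-0.451275) = -0.468193 rad = -26.826°.
For the longitude increment, Δλ = atan2( sin θ sin δ cos φ₁, cos δ − sin φ₁ sin φ₂ ) = atan2(0.081988, 0.792553) = 5.906°.
λ₂ = λ₁ + Δλ = -37.756°.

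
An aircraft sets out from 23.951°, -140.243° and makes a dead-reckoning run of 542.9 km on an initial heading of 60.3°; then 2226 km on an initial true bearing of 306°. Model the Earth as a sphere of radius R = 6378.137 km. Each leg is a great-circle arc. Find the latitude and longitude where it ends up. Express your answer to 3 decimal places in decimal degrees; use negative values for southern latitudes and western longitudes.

latitude 36.618°, longitude -155.681°

Apply the spherical direct solution leg by leg, carrying full precision between legs.
Leg 1: from (23.951°, -140.243°), δ = 542.9/6378.137 = 0.085119 rad, θ = 60.3° → φ = 26.294°, λ = -135.518°.
Leg 2: from (26.294°, -135.518°), δ = 2226/6378.137 = 0.349005 rad, θ = 306° → φ = 36.618°, λ = -155.681°.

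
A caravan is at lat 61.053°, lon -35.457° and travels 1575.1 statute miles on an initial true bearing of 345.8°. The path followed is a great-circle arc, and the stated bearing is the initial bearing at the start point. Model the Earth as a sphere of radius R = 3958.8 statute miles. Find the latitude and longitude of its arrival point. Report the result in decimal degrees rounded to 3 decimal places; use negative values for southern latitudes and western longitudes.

latitude 81.308°, longitude -74.426°

Central angle δ = d/R = 0.397873 rad.
Converting: φ₁ = 1.065576 rad, θ = 6.035349 rad.
sin φ₂ = sin φ₁ cos δ + cos φ₁ sin δ cos θ = (0.875068)(0.921887) + (0.484000)(0.387458)(0.969445) = 0.988514
φ₂ = asin(0.988514) = 1.419085 rad = 81.308°.
For the longitude increment, Δλ = atan2( sin θ sin δ cos φ₁, cos δ − sin φ₁ sin φ₂ ) = atan2(-0.046003, 0.056870) = -38.969°.
Hence λ₂ = -35.457° + -38.969° = -74.426°.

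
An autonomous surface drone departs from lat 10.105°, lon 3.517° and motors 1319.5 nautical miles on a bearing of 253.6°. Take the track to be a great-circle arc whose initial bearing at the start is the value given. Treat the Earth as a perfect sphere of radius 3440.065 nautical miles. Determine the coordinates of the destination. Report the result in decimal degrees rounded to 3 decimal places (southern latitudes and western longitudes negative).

δ = 1319.5/3440.065 = 0.383568 rad (21.9768°).
With φ₁ = 10.105° = 0.176366 rad and θ = 253.6° = 4.426155 rad:
Destination latitude: φ₂ = arcsin( sin φ₁ cos δ + cos φ₁ sin δ cos θ ) = arcsin(0.058681) = 3.364°.
For the longitude increment, Δλ = atan2( sin θ sin δ cos φ₁, cos δ − sin φ₁ sin φ₂ ) = atan2(-0.353437, 0.917039) = -21.077°.
λ₂ = λ₁ + Δλ = -17.560°.

latitude 3.364°, longitude -17.560°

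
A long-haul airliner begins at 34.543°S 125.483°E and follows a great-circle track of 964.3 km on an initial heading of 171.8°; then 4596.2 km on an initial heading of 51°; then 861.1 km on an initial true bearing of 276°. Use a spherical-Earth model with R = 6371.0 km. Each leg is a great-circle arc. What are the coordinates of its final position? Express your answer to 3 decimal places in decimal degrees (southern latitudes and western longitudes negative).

Apply the spherical direct solution leg by leg, carrying full precision between legs.
Leg 1: from (-34.543°, 125.483°), δ = 964.3/6371 = 0.151358 rad, θ = 171.8° → φ = -43.115°, λ = 127.171°.
Leg 2: from (-43.115°, 127.171°), δ = 4596.2/6371 = 0.721425 rad, θ = 51° → φ = -12.110°, λ = 158.836°.
Leg 3: from (-12.110°, 158.836°), δ = 861.1/6371 = 0.135159 rad, θ = 276° → φ = -11.192°, λ = 150.985°.

latitude -11.192°, longitude 150.985°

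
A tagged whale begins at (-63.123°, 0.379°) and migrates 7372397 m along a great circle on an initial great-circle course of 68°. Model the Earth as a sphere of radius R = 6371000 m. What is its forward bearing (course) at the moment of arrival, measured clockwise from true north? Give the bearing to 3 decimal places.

δ = 7372397/6371000 = 1.157181 rad (66.3016°).
With φ₁ = -63.123° = -1.101704 rad and θ = 68° = 1.186824 rad:
Applying the spherical law of cosines for sides, sin φ₂ = sin φ₁ cos δ + cos φ₁ sin δ cos θ = -0.203437, so φ₂ = -11.738°.
For the longitude increment, Δλ = atan2( sin θ sin δ cos φ₁, cos δ − sin φ₁ sin φ₂ ) = atan2(0.383812, 0.220462) = 60.127°.
Hence λ₂ = 0.379° + 60.127° = 60.506°.
The forward bearing on arrival equals the back-azimuth from the destination plus 180°.
Back-azimuth from P₂ (-11.738°, 60.506°) to P₁ (-63.123°, 0.379°), with Δλ' = λ₁ − λ₂ = -60.127°: atan2( sin Δλ' cos φ₁ , cos φ₂ sin φ₁ − sin φ₂ cos φ₁ cos Δλ' ) = 205.348°.
Final bearing = (205.348° + 180°) mod 360° = 25.348°.

final bearing 25.348°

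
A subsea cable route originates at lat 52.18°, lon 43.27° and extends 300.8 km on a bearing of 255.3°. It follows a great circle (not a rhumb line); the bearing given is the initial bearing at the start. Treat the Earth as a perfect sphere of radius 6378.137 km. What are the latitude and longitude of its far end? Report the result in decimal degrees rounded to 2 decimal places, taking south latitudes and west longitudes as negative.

latitude 51.42°, longitude 39.08°

Central angle δ = d/R = 0.047161 rad.
With φ₁ = 52.18° = 0.910713 rad and θ = 255.3° = 4.455826 rad:
sin φ₂ = sin φ₁ cos δ + cos φ₁ sin δ cos θ = (0.789941)(0.998888) + (0.613183)(0.047144)(-0.253758) = 0.781727
φ₂ = asin(0.781727) = 0.897431 rad = 51.42°.
Δλ = atan2( sin θ sin δ cos φ₁ , cos δ − sin φ₁ sin φ₂ ) = atan2(-0.027961, 0.381370) = -0.073188 rad = -4.19°.
λ₂ = 43.27° + -4.19° = 39.08°.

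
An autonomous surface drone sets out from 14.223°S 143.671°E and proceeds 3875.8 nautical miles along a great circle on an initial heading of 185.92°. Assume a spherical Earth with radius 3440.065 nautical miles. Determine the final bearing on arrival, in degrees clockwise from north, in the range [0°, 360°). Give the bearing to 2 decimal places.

Angular distance δ = d/R = 3875.8 / 3440.065 = 1.126665 rad.
With φ₁ = -14.223° = -0.248238 rad and θ = 185.92° = 3.244916 rad:
Destination latitude: φ₂ = arcsin( sin φ₁ cos δ + cos φ₁ sin δ cos θ ) = arcsin(-0.976206) = -77.476°.
For the longitude increment, Δλ = atan2( sin θ sin δ cos φ₁, cos δ − sin φ₁ sin φ₂ ) = atan2(-0.090279, 0.189823) = -25.435°.
λ₂ = 143.671° + -25.435° = 118.236°.
The forward bearing on arrival equals the back-azimuth from the destination plus 180°.
Back-azimuth from P₂ (-77.48°, 118.24°) to P₁ (-14.22°, 143.67°), with Δλ' = λ₁ − λ₂ = 25.44°: atan2( sin Δλ' cos φ₁ , cos φ₂ sin φ₁ − sin φ₂ cos φ₁ cos Δλ' ) = 27.46°.
Final bearing = (27.46° + 180°) mod 360° = 207.46°.

final bearing 207.46°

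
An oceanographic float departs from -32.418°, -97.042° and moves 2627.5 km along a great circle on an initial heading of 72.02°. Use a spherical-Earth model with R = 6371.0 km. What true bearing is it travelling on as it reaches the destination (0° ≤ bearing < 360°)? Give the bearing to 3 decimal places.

Angular distance δ = d/R = 2627.5 / 6371 = 0.412416 rad.
With φ₁ = -32.418° = -0.565801 rad and θ = 72.02° = 1.256986 rad:
Applying the spherical law of cosines for sides, sin φ₂ = sin φ₁ cos δ + cos φ₁ sin δ cos θ = -0.386697, so φ₂ = -22.749°.
Then Δλ = atan2(0.321835, 0.708850) = 0.426195 rad, from sin θ sin δ cos φ₁ over cos δ − sin φ₁ sin φ₂.
λ₂ = λ₁ + Δλ = -72.623°.
The forward bearing on arrival equals the back-azimuth from the destination plus 180°.
Back-azimuth from P₂ (-22.749°, -72.623°) to P₁ (-32.418°, -97.042°), with Δλ' = λ₁ − λ₂ = -24.419°: atan2( sin Δλ' cos φ₁ , cos φ₂ sin φ₁ − sin φ₂ cos φ₁ cos Δλ' ) = 240.536°.
Final bearing = (240.536° + 180°) mod 360° = 60.536°.

final bearing 60.536°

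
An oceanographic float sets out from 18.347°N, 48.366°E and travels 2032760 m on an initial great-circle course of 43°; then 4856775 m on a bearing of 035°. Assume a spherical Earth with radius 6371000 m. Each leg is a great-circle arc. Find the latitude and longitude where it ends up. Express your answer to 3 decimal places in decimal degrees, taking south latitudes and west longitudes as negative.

Apply the spherical direct solution leg by leg, carrying full precision between legs.
Leg 1: from (18.347°, 48.366°), δ = 2032760/6371000 = 0.319065 rad, θ = 43° → φ = 31.107°, λ = 62.835°.
Leg 2: from (31.107°, 62.835°), δ = 4856775/6371000 = 0.762325 rad, θ = 35° → φ = 59.094°, λ = 113.297°.

latitude 59.094°, longitude 113.297°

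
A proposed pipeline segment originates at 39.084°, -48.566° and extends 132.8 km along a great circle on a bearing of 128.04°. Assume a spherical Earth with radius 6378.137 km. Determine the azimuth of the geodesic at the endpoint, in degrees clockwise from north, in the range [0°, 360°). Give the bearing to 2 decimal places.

final bearing 128.79°

The arc subtends δ = 132.8/6378.137 = 0.020821 rad at the centre.
Start latitude φ₁ = 0.682144 rad; initial bearing θ = 2.234720 rad.
sin φ₂ = sin φ₁ cos δ + cos φ₁ sin δ cos θ = (0.630459)(0.999783) + (0.776222)(0.020820)(-0.616211) = 0.620364
φ₂ = asin(0.620364) = 0.669207 rad = 38.343°.
Then Δλ = atan2(0.012728, 0.608669) = 0.020908 rad, from sin θ sin δ cos φ₁ over cos δ − sin φ₁ sin φ₂.
λ₂ = -48.566° + 1.198° = -47.368°.
The forward bearing on arrival equals the back-azimuth from the destination plus 180°.
Back-azimuth from P₂ (38.34°, -47.37°) to P₁ (39.08°, -48.57°), with Δλ' = λ₁ − λ₂ = -1.20°: atan2( sin Δλ' cos φ₁ , cos φ₂ sin φ₁ − sin φ₂ cos φ₁ cos Δλ' ) = 308.79°.
Final bearing = (308.79° + 180°) mod 360° = 128.79°.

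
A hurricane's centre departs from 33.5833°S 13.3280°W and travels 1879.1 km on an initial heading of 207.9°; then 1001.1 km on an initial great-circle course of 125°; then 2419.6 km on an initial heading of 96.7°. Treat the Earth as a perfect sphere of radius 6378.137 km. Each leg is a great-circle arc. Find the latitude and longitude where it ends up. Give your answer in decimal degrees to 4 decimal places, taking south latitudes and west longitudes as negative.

Apply the spherical direct solution leg by leg, carrying full precision between legs.
Leg 1: from (-33.5833°, -13.3280°), δ = 1879.1/6378.137 = 0.294616 rad, θ = 207.9° → φ = -47.9963°, λ = -25.0431°.
Leg 2: from (-47.9963°, -25.0431°), δ = 1001.1/6378.137 = 0.156958 rad, θ = 125° → φ = -52.5576°, λ = -12.8848°.
Leg 3: from (-52.5576°, -12.8848°), δ = 2419.6/6378.137 = 0.379358 rad, θ = 96.7° → φ = -49.7989°, λ = 21.8520°.

latitude -49.7989°, longitude 21.8520°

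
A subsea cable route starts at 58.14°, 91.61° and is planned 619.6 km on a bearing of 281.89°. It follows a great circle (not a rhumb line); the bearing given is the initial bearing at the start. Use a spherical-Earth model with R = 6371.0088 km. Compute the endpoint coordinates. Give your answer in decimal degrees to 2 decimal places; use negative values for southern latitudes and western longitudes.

The arc subtends δ = 619.6/6371.0088 = 0.097253 rad at the centre.
With φ₁ = 58.14° = 1.014734 rad and θ = 281.89° = 4.919909 rad:
Applying the spherical law of cosines for sides, sin φ₂ = sin φ₁ cos δ + cos φ₁ sin δ cos θ = 0.855887, so φ₂ = 58.86°.
For the longitude increment, Δλ = atan2( sin θ sin δ cos φ₁, cos δ − sin φ₁ sin φ₂ ) = atan2(-0.050154, 0.268335) = -10.59°.
Hence λ₂ = 91.61° + -10.59° = 81.02°.

latitude 58.86°, longitude 81.02°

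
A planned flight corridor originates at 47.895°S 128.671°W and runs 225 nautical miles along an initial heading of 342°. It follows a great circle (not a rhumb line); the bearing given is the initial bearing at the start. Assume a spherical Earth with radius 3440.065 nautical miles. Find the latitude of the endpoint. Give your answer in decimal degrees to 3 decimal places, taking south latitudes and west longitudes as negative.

latitude -44.319°

Central angle δ = d/R = 0.065406 rad.
Start latitude φ₁ = -0.835925 rad; initial bearing θ = 5.969026 rad.
Applying the spherical law of cosines for sides, sin φ₂ = sin φ₁ cos δ + cos φ₁ sin δ cos θ = -0.698653, so φ₂ = -44.319°.
For the longitude increment, Δλ = atan2( sin θ sin δ cos φ₁, cos δ − sin φ₁ sin φ₂ ) = atan2(-0.013542, 0.479519) = -1.618°.
Hence λ₂ = -128.671° + -1.618° = -130.289°.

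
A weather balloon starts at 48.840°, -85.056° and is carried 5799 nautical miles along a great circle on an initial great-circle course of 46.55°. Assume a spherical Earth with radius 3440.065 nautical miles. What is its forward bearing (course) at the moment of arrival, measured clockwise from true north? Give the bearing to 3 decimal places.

The arc subtends δ = 5799/3440.065 = 1.685724 rad at the centre.
Start latitude φ₁ = 0.852419 rad; initial bearing θ = 0.812451 rad.
Applying the spherical law of cosines for sides, sin φ₂ = sin φ₁ cos δ + cos φ₁ sin δ cos θ = 0.363312, so φ₂ = 21.304°.
Δλ = atan2( sin θ sin δ cos φ₁ , cos δ − sin φ₁ sin φ₂ ) = atan2(0.474658, -0.388203) = 2.256332 rad = 129.278°.
λ₂ = λ₁ + Δλ = 44.222°.
The forward bearing on arrival equals the back-azimuth from the destination plus 180°.
Back-azimuth from P₂ (21.304°, 44.222°) to P₁ (48.840°, -85.056°), with Δλ' = λ₁ − λ₂ = -129.278°: atan2( sin Δλ' cos φ₁ , cos φ₂ sin φ₁ − sin φ₂ cos φ₁ cos Δλ' ) = 329.146°.
Final bearing = (329.146° + 180°) mod 360° = 149.146°.

final bearing 149.146°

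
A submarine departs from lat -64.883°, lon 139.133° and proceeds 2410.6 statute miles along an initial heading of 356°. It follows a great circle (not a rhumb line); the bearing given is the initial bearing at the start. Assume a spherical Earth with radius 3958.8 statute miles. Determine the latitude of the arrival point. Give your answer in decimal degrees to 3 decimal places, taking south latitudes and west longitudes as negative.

latitude -30.033°

The arc subtends δ = 2410.6/3958.8 = 0.608922 rad at the centre.
With φ₁ = -64.883° = -1.132422 rad and θ = 356° = 6.213372 rad:
Applying the spherical law of cosines for sides, sin φ₂ = sin φ₁ cos δ + cos φ₁ sin δ cos θ = -0.500506, so φ₂ = -30.033°.
Δλ = atan2( sin θ sin δ cos φ₁ , cos δ − sin φ₁ sin φ₂ ) = atan2(-0.016936, 0.367086) = -0.046104 rad = -2.642°.
λ₂ = λ₁ + Δλ = 136.491°.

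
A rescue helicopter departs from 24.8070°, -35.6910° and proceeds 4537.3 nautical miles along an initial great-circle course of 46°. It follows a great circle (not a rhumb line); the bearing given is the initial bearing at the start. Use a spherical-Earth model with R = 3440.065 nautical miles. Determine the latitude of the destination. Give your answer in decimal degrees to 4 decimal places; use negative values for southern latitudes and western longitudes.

latitude 45.6611°

Central angle δ = d/R = 1.318958 rad.
Start latitude φ₁ = 0.432964 rad; initial bearing θ = 0.802851 rad.
Applying the spherical law of cosines for sides, sin φ₂ = sin φ₁ cos δ + cos φ₁ sin δ cos θ = 0.715218, so φ₂ = 45.6611°.
Δλ = atan2( sin θ sin δ cos φ₁ , cos δ − sin φ₁ sin φ₂ ) = atan2(0.632366, -0.050894) = 1.651105 rad = 94.6013°.
Hence λ₂ = -35.6910° + 94.6013° = 58.9103°.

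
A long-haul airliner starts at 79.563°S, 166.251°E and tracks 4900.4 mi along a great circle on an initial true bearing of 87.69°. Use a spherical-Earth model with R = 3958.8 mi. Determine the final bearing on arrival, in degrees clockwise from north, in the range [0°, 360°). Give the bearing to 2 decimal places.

final bearing 10.99°

Angular distance δ = d/R = 4900.4 / 3958.8 = 1.237850 rad.
Start latitude φ₁ = -1.388636 rad; initial bearing θ = 1.530479 rad.
sin φ₂ = sin φ₁ cos δ + cos φ₁ sin δ cos θ = (-0.983455)(0.326829) + (0.181154)(0.945083)(0.040306) = -0.314521
φ₂ = asin(-0.314521) = -0.319952 rad = -18.332°.
Δλ = atan2( sin θ sin δ cos φ₁ , cos δ − sin φ₁ sin φ₂ ) = atan2(0.171067, 0.017512) = 1.468782 rad = 84.155°.
λ₂ = 166.251° + 84.155° = 250.406°, normalized to (−180°, 180°] → -109.594°.
The forward bearing on arrival equals the back-azimuth from the destination plus 180°.
Back-azimuth from P₂ (-18.33°, -109.59°) to P₁ (-79.56°, 166.25°), with Δλ' = λ₁ − λ₂ = 275.84°: atan2( sin Δλ' cos φ₁ , cos φ₂ sin φ₁ − sin φ₂ cos φ₁ cos Δλ' ) = 190.99°.
Final bearing = (190.99° + 180°) mod 360° = 10.99°.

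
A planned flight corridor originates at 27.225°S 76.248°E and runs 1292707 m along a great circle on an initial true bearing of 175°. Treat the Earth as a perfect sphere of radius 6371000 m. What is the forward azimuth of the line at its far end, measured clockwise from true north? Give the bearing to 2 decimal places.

Angular distance δ = d/R = 1292707 / 6371000 = 0.202905 rad.
With φ₁ = -27.225° = -0.475166 rad and θ = 175° = 3.054326 rad:
Destination latitude: φ₂ = arcsin( sin φ₁ cos δ + cos φ₁ sin δ cos θ ) = arcsin(-0.626610) = -38.800°.
Then Δλ = atan2(0.015618, 0.692820) = 0.022538 rad, from sin θ sin δ cos φ₁ over cos δ − sin φ₁ sin φ₂.
λ₂ = λ₁ + Δλ = 77.539°.
The forward bearing on arrival equals the back-azimuth from the destination plus 180°.
Back-azimuth from P₂ (-38.80°, 77.54°) to P₁ (-27.23°, 76.25°), with Δλ' = λ₁ − λ₂ = -1.29°: atan2( sin Δλ' cos φ₁ , cos φ₂ sin φ₁ − sin φ₂ cos φ₁ cos Δλ' ) = 354.29°.
Final bearing = (354.29° + 180°) mod 360° = 174.29°.

final bearing 174.29°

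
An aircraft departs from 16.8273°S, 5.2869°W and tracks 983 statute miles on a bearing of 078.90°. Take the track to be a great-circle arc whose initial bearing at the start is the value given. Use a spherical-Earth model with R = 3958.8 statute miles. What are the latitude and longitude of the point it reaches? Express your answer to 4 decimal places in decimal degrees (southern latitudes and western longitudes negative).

latitude -13.6105°, longitude 9.0802°

δ = 983/3958.8 = 0.248308 rad (14.2270°).
With φ₁ = -16.8273° = -0.293692 rad and θ = 78.9° = 1.377065 rad:
Destination latitude: φ₂ = arcsin( sin φ₁ cos δ + cos φ₁ sin δ cos θ ) = arcsin(-0.235320) = -13.6105°.
Then Δλ = atan2(0.230840, 0.901207) = 0.250754 rad, from sin θ sin δ cos φ₁ over cos δ − sin φ₁ sin φ₂.
Hence λ₂ = -5.2869° + 14.3671° = 9.0802°.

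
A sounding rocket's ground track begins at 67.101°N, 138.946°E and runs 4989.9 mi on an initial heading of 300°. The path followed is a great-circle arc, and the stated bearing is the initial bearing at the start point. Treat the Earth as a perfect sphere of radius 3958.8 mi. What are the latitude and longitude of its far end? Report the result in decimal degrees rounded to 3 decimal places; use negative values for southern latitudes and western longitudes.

δ = 4989.9/3958.8 = 1.260458 rad (72.2189°).
With φ₁ = 67.101° = 1.171133 rad and θ = 300° = 5.235988 rad:
Destination latitude: φ₂ = arcsin( sin φ₁ cos δ + cos φ₁ sin δ cos θ ) = arcsin(0.466575) = 27.812°.
For the longitude increment, Δλ = atan2( sin θ sin δ cos φ₁, cos δ − sin φ₁ sin φ₂ ) = atan2(-0.320880, -0.124424) = -111.194°.
λ₂ = λ₁ + Δλ = 27.752°.

latitude 27.812°, longitude 27.752°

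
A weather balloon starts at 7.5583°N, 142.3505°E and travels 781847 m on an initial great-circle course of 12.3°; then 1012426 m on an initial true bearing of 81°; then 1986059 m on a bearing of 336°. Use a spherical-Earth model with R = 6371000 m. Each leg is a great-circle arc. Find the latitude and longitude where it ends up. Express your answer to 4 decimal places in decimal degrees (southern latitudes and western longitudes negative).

Apply the spherical direct solution leg by leg, carrying full precision between legs.
Leg 1: from (7.5583°, 142.3505°), δ = 781847/6371000 = 0.122720 rad, θ = 12.3° → φ = 14.4248°, λ = 143.8934°.
Leg 2: from (14.4248°, 143.8934°), δ = 1012426/6371000 = 0.158912 rad, θ = 81° → φ = 15.6609°, λ = 153.2351°.
Leg 3: from (15.6609°, 153.2351°), δ = 1986059/6371000 = 0.311734 rad, θ = 336° → φ = 31.7845°, λ = 144.7960°.

latitude 31.7845°, longitude 144.7960°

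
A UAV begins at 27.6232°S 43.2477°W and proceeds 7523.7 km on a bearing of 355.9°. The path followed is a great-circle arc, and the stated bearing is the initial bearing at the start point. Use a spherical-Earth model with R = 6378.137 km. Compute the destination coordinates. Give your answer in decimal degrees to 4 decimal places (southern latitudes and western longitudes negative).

latitude 39.8068°, longitude -48.1835°

Central angle δ = d/R = 1.179608 rad.
Converting: φ₁ = -0.482116 rad, θ = 6.211627 rad.
Destination latitude: φ₂ = arcsin( sin φ₁ cos δ + cos φ₁ sin δ cos θ ) = arcsin(0.640201) = 39.8068°.
Then Δλ = atan2(-0.058562, 0.678120) = -0.086146 rad, from sin θ sin δ cos φ₁ over cos δ − sin φ₁ sin φ₂.
λ₂ = -43.2477° + -4.9358° = -48.1835°.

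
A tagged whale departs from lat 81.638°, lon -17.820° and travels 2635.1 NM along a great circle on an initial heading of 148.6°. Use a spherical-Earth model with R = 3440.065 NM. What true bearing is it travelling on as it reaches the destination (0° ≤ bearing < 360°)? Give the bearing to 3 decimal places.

The arc subtends δ = 2635.1/3440.065 = 0.766003 rad at the centre.
With φ₁ = 81.638° = 1.424852 rad and θ = 148.6° = 2.593559 rad:
Destination latitude: φ₂ = arcsin( sin φ₁ cos δ + cos φ₁ sin δ cos θ ) = arcsin(0.626972) = 38.827°.
Δλ = atan2( sin θ sin δ cos φ₁ , cos δ − sin φ₁ sin φ₂ ) = atan2(0.052527, 0.100381) = 0.482099 rad = 27.622°.
λ₂ = λ₁ + Δλ = 9.802°.
The forward bearing on arrival equals the back-azimuth from the destination plus 180°.
Back-azimuth from P₂ (38.827°, 9.802°) to P₁ (81.638°, -17.820°), with Δλ' = λ₁ − λ₂ = -27.622°: atan2( sin Δλ' cos φ₁ , cos φ₂ sin φ₁ − sin φ₂ cos φ₁ cos Δλ' ) = 354.419°.
Final bearing = (354.419° + 180°) mod 360° = 174.419°.

final bearing 174.419°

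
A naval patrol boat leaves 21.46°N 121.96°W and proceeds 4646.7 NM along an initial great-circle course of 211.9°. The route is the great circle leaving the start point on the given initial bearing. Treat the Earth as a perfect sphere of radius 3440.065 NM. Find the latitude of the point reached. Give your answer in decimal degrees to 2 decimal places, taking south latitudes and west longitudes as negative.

latitude -43.73°

Angular distance δ = d/R = 4646.7 / 3440.065 = 1.350759 rad.
Converting: φ₁ = 0.374548 rad, θ = 3.698353 rad.
Destination latitude: φ₂ = arcsin( sin φ₁ cos δ + cos φ₁ sin δ cos θ ) = arcsin(-0.691212) = -43.73°.
Δλ = atan2( sin θ sin δ cos φ₁ , cos δ − sin φ₁ sin φ₂ ) = atan2(-0.479946, 0.471147) = -0.794649 rad = -45.53°.
λ₂ = λ₁ + Δλ = -167.49°.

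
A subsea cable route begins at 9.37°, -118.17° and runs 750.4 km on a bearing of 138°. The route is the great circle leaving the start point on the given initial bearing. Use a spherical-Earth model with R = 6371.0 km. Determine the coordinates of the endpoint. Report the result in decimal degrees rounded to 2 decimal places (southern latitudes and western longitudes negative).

δ = 750.4/6371 = 0.117784 rad (6.7485°).
Start latitude φ₁ = 0.163537 rad; initial bearing θ = 2.408554 rad.
Destination latitude: φ₂ = arcsin( sin φ₁ cos δ + cos φ₁ sin δ cos θ ) = arcsin(0.075518) = 4.33°.
Δλ = atan2( sin θ sin δ cos φ₁ , cos δ − sin φ₁ sin φ₂ ) = atan2(0.077581, 0.980776) = 0.078938 rad = 4.52°.
λ₂ = λ₁ + Δλ = -113.65°.

latitude 4.33°, longitude -113.65°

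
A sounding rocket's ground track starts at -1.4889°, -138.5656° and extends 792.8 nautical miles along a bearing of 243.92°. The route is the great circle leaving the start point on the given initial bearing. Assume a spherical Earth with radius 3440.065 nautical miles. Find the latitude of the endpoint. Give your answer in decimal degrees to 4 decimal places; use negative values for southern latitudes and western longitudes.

Central angle δ = d/R = 0.230461 rad.
With φ₁ = -1.4889° = -0.025986 rad and θ = 243.92° = 4.257207 rad:
Applying the spherical law of cosines for sides, sin φ₂ = sin φ₁ cos δ + cos φ₁ sin δ cos θ = -0.125684, so φ₂ = -7.2203°.
Δλ = atan2( sin θ sin δ cos φ₁ , cos δ − sin φ₁ sin φ₂ ) = atan2(-0.205099, 0.970296) = -0.208311 rad = -11.9354°.
λ₂ = -138.5656° + -11.9354° = -150.5010°.

latitude -7.2203°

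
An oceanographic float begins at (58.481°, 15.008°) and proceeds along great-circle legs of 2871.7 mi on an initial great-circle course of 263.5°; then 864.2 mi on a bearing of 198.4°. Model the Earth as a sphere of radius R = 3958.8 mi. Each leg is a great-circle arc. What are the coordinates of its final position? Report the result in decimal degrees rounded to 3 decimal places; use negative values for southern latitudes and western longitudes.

Apply the spherical direct solution leg by leg, carrying full precision between legs.
Leg 1: from (58.481°, 15.008°), δ = 2871.7/3958.8 = 0.725397 rad, θ = 263.5° → φ = 36.769°, λ = -40.365°.
Leg 2: from (36.769°, -40.365°), δ = 864.2/3958.8 = 0.218298 rad, θ = 198.4° → φ = 24.820°, λ = -44.684°.

latitude 24.820°, longitude -44.684°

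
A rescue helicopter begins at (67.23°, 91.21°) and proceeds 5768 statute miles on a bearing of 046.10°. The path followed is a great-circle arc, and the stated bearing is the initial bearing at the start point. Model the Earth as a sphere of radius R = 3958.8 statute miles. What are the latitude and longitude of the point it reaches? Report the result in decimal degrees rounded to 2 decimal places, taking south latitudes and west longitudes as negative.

latitude 21.80°, longitude -139.24°

The arc subtends δ = 5768/3958.8 = 1.457007 rad at the centre.
Start latitude φ₁ = 1.173385 rad; initial bearing θ = 0.804597 rad.
Applying the spherical law of cosines for sides, sin φ₂ = sin φ₁ cos δ + cos φ₁ sin δ cos θ = 0.371329, so φ₂ = 21.80°.
For the longitude increment, Δλ = atan2( sin θ sin δ cos φ₁, cos δ − sin φ₁ sin φ₂ ) = atan2(0.277073, -0.228846) = 129.55°.
λ₂ = 91.21° + 129.55° = 220.76°, normalized to (−180°, 180°] → -139.24°.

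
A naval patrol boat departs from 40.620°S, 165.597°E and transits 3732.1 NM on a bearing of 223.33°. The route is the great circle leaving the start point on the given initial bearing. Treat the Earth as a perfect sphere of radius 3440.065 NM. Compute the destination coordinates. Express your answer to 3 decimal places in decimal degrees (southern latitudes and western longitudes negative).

Angular distance δ = d/R = 3732.1 / 3440.065 = 1.084892 rad.
Converting: φ₁ = -0.708953 rad, θ = 3.897844 rad.
sin φ₂ = sin φ₁ cos δ + cos φ₁ sin δ cos θ = (-0.651039)(0.467008) + (0.759044)(0.884253)(-0.727414) = -0.792271
φ₂ = asin(-0.792271) = -0.914522 rad = -52.398°.
Then Δλ = atan2(-0.460568, -0.048792) = -1.676341 rad, from sin θ sin δ cos φ₁ over cos δ − sin φ₁ sin φ₂.
λ₂ = 165.597° + -96.047° = 69.550°.

latitude -52.398°, longitude 69.550°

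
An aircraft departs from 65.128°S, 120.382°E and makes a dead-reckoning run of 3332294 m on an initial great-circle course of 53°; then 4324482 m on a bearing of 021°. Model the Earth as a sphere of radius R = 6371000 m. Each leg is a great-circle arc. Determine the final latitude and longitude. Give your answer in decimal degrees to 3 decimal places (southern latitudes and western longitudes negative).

Apply the spherical direct solution leg by leg, carrying full precision between legs.
Leg 1: from (-65.128°, 120.382°), δ = 3332294/6371000 = 0.523041 rad, θ = 53° → φ = -41.263°, λ = 152.436°.
Leg 2: from (-41.263°, 152.436°), δ = 4324482/6371000 = 0.678776 rad, θ = 21° → φ = -4.171°, λ = 165.474°.

latitude -4.171°, longitude 165.474°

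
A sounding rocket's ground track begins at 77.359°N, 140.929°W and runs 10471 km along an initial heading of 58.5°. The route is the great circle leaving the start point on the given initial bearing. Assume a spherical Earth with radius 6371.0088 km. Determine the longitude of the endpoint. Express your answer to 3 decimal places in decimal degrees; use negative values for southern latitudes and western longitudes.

longitude -19.269°

The arc subtends δ = 10471/6371.0088 = 1.643539 rad at the centre.
With φ₁ = 77.359° = 1.350169 rad and θ = 58.5° = 1.021018 rad:
Destination latitude: φ₂ = arcsin( sin φ₁ cos δ + cos φ₁ sin δ cos θ ) = arcsin(0.043125) = 2.472°.
Δλ = atan2( sin θ sin δ cos φ₁ , cos δ − sin φ₁ sin φ₂ ) = atan2(0.186100, -0.114758) = 2.123369 rad = 121.660°.
Hence λ₂ = -140.929° + 121.660° = -19.269°.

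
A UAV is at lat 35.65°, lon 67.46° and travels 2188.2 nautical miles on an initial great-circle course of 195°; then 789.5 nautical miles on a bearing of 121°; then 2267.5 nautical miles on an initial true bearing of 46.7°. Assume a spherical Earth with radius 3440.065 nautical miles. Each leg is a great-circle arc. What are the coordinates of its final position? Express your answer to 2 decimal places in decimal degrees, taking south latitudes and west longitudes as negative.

Apply the spherical direct solution leg by leg, carrying full precision between legs.
Leg 1: from (35.65°, 67.46°), δ = 2188.2/3440.065 = 0.636093 rad, θ = 195° → φ = 0.15°, λ = 58.62°.
Leg 2: from (0.15°, 58.62°), δ = 789.5/3440.065 = 0.229501 rad, θ = 121° → φ = -6.58°, λ = 69.94°.
Leg 3: from (-6.58°, 69.94°), δ = 2267.5/3440.065 = 0.659145 rad, θ = 46.7° → φ = 19.06°, λ = 98.07°.

latitude 19.06°, longitude 98.07°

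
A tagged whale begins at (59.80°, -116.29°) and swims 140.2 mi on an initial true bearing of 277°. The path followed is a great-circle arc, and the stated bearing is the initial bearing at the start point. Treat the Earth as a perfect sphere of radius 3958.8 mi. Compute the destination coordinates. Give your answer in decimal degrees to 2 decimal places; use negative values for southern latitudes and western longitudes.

δ = 140.2/3958.8 = 0.035415 rad (2.0291°).
Start latitude φ₁ = 1.043707 rad; initial bearing θ = 4.834562 rad.
Destination latitude: φ₂ = arcsin( sin φ₁ cos δ + cos φ₁ sin δ cos θ ) = arcsin(0.865903) = 59.99°.
For the longitude increment, Δλ = atan2( sin θ sin δ cos φ₁, cos δ − sin φ₁ sin φ₂ ) = atan2(-0.017678, 0.250994) = -4.03°.
λ₂ = -116.29° + -4.03° = -120.32°.

latitude 59.99°, longitude -120.32°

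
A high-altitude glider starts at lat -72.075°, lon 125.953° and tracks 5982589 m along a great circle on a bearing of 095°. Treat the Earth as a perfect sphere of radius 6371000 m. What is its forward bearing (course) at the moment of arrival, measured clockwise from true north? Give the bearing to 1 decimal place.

Central angle δ = d/R = 0.939035 rad.
Start latitude φ₁ = -1.257946 rad; initial bearing θ = 1.658063 rad.
Destination latitude: φ₂ = arcsin( sin φ₁ cos δ + cos φ₁ sin δ cos θ ) = arcsin(-0.583548) = -35.700°.
Δλ = atan2( sin θ sin δ cos φ₁ , cos δ − sin φ₁ sin φ₂ ) = atan2(0.247423, 0.035345) = 1.428905 rad = 81.870°.
λ₂ = 125.953° + 81.870° = 207.823°, normalized to (−180°, 180°] → -152.177°.
The forward bearing on arrival equals the back-azimuth from the destination plus 180°.
Back-azimuth from P₂ (-35.7°, -152.2°) to P₁ (-72.1°, 126.0°), with Δλ' = λ₁ − λ₂ = 278.1°: atan2( sin Δλ' cos φ₁ , cos φ₂ sin φ₁ − sin φ₂ cos φ₁ cos Δλ' ) = 202.2°.
Final bearing = (202.2° + 180°) mod 360° = 22.2°.

final bearing 22.2°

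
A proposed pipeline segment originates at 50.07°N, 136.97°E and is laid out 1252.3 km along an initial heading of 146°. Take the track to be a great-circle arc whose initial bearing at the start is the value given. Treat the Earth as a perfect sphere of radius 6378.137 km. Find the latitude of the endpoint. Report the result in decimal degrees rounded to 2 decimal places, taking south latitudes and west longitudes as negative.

latitude 40.41°

The arc subtends δ = 1252.3/6378.137 = 0.196343 rad at the centre.
Start latitude φ₁ = 0.873886 rad; initial bearing θ = 2.548181 rad.
Applying the spherical law of cosines for sides, sin φ₂ = sin φ₁ cos δ + cos φ₁ sin δ cos θ = 0.648288, so φ₂ = 40.41°.
For the longitude increment, Δλ = atan2( sin θ sin δ cos φ₁, cos δ − sin φ₁ sin φ₂ ) = atan2(0.070019, 0.483660) = 8.24°.
λ₂ = 136.97° + 8.24° = 145.21°.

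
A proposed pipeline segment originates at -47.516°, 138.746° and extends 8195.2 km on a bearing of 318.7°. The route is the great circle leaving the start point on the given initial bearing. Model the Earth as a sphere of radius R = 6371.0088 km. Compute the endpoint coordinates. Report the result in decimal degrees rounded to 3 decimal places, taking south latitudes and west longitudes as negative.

latitude 16.262°, longitude 97.455°

The arc subtends δ = 8195.2/6371.0088 = 1.286327 rad at the centre.
Start latitude φ₁ = -0.829311 rad; initial bearing θ = 5.562364 rad.
Applying the spherical law of cosines for sides, sin φ₂ = sin φ₁ cos δ + cos φ₁ sin δ cos θ = 0.280032, so φ₂ = 16.262°.
For the longitude increment, Δλ = atan2( sin θ sin δ cos φ₁, cos δ − sin φ₁ sin φ₂ ) = atan2(-0.427840, 0.487162) = -41.291°.
λ₂ = 138.746° + -41.291° = 97.455°.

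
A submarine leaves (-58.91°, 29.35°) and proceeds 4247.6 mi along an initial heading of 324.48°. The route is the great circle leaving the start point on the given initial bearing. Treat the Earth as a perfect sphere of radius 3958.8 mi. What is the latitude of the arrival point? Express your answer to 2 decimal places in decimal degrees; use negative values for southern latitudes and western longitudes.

latitude -2.27°

δ = 4247.6/3958.8 = 1.072951 rad (61.4756°).
Start latitude φ₁ = -1.028173 rad; initial bearing θ = 5.663244 rad.
sin φ₂ = sin φ₁ cos δ + cos φ₁ sin δ cos θ = (-0.856357)(0.477533) + (0.516384)(0.878614)(0.813913) = -0.039665
φ₂ = asin(-0.039665) = -0.039676 rad = -2.27°.
Then Δλ = atan2(-0.263595, 0.443566) = -0.536191 rad, from sin θ sin δ cos φ₁ over cos δ − sin φ₁ sin φ₂.
Hence λ₂ = 29.35° + -30.72° = -1.37°.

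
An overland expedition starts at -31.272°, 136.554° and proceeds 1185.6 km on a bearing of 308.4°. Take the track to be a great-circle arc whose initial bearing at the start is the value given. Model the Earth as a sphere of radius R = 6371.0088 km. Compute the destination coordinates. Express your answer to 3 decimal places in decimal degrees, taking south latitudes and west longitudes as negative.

Angular distance δ = d/R = 1185.6 / 6371.0088 = 0.186093 rad.
Converting: φ₁ = -0.545799 rad, θ = 5.382595 rad.
Destination latitude: φ₂ = arcsin( sin φ₁ cos δ + cos φ₁ sin δ cos θ ) = arcsin(-0.411911) = -24.325°.
For the longitude increment, Δλ = atan2( sin θ sin δ cos φ₁, cos δ − sin φ₁ sin φ₂ ) = atan2(-0.123933, 0.768911) = -9.156°.
λ₂ = λ₁ + Δλ = 127.398°.

latitude -24.325°, longitude 127.398°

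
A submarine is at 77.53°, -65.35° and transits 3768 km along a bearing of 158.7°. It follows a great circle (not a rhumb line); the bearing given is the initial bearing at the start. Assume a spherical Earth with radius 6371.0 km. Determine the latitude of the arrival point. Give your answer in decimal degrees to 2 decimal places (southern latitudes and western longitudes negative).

Angular distance δ = d/R = 3768 / 6371 = 0.591430 rad.
With φ₁ = 77.53° = 1.353154 rad and θ = 158.7° = 2.769838 rad:
Applying the spherical law of cosines for sides, sin φ₂ = sin φ₁ cos δ + cos φ₁ sin δ cos θ = 0.698394, so φ₂ = 44.30°.
Δλ = atan2( sin θ sin δ cos φ₁ , cos δ − sin φ₁ sin φ₂ ) = atan2(0.043732, 0.148226) = 0.286896 rad = 16.44°.
Hence λ₂ = -65.35° + 16.44° = -48.91°.

latitude 44.30°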